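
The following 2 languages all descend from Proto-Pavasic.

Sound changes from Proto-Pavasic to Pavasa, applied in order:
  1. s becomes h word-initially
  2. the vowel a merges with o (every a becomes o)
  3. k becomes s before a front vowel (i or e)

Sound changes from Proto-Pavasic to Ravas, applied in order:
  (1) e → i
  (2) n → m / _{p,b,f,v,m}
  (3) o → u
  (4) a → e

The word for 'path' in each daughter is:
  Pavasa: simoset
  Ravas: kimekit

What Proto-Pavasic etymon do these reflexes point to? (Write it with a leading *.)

*kimaket

Position 4: Pavasa has o, Ravas has e. In Ravas, e can only continue *a, so the proto-segment is *a.
Position 1: Pavasa has s, Ravas has k. Ravas preserves k here (none of its changes turn any other segment into k), so the proto-segment is *k.
Position 5: Pavasa has s, Ravas has k. Ravas preserves k here (none of its changes turn any other segment into k), so the proto-segment is *k.
This points to *kimaket. Verify forward in each daughter:
Pavasa: *kimaket
  kimaket (rule 1 does not apply)
  kimaket → kimoket   [vowel merger]
  kimoket → simoset   [palatalisation]
  giving Pavasa simoset.
Ravas: start from *kimaket.
  rule 1 (vowel merger): kimaket → kimakit
  rule 2: no change — kimakit
  rule 3: no change — kimakit
  rule 4 (vowel merger): kimakit → kimekit
  ⇒ Ravas kimekit
No other proto-form is consistent with every reflex, so the reconstruction is *kimaket.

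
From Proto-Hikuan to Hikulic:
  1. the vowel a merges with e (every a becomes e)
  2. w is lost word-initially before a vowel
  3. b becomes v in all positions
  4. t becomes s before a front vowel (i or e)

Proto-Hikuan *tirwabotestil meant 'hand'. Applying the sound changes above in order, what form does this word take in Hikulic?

sirwevosessil

Hikulic: start from *tirwabotestil.
  rule 1 (vowel merger): tirwabotestil → tirwebotestil
  rule 2: no change — tirwebotestil
  rule 3 (unconditioned shift): tirwebotestil → tirwevotestil
  rule 4 (palatalisation): tirwevotestil → sirwevosessil
  ⇒ Hikulic sirwevosessil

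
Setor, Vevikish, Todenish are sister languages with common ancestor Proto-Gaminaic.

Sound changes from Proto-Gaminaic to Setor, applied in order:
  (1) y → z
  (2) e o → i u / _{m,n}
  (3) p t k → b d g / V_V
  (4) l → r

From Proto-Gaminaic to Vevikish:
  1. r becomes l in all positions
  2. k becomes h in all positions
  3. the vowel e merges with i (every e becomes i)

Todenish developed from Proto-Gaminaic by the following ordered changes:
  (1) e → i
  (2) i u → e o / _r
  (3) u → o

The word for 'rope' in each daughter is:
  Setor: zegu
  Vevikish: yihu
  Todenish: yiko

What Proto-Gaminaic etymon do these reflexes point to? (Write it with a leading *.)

Position 1: Setor has z, Vevikish has y, Todenish has y. Vevikish preserves y here (none of its changes turn any other segment into y), so the proto-segment is *y.
Position 2: Setor has e, Vevikish has i, Todenish has i. Setor preserves e here (none of its changes turn any other segment into e), so the proto-segment is *e.
Position 3: Setor has g, Vevikish has h, Todenish has k. Todenish preserves k here (none of its changes turn any other segment into k), so the proto-segment is *k.
Verify the candidate proto-form against each daughter:
Setor: start from *yeku.
  rule 1 (unconditioned shift): yeku → zeku
  rule 2: no change — zeku
  rule 3 (intervocalic voicing): zeku → zegu
  rule 4: no change — zegu
  ⇒ Setor zegu
Vevikish: start from *yeku.
  rule 1: no change — yeku
  rule 2 (unconditioned shift): yeku → yehu
  rule 3 (vowel merger): yehu → yihu
  ⇒ Vevikish yihu
Todenish: *yeku
  yeku → yiku   [vowel merger]
  yiku (rule 2 does not apply)
  yiku → yiko   [vowel merger]
  giving Todenish yiko.
Only *yeku yields all of Setor zegu, Vevikish yihu, Todenish yiko.

*yeku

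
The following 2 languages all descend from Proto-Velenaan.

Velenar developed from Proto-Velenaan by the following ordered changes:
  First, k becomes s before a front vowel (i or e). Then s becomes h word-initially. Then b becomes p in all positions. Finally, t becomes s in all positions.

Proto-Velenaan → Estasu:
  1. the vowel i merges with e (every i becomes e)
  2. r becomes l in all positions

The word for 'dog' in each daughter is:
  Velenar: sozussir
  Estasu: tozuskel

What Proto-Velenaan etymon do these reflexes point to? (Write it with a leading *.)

Position 6: Velenar has s, Estasu has k. Estasu preserves k here (none of its changes turn any other segment into k), so the proto-segment is *k.
Position 1: Velenar has s, Estasu has t. Estasu preserves t here (none of its changes turn any other segment into t), so the proto-segment is *t.
This points to *tozuskir. Verify forward in each daughter:
Velenar: *tozuskir > tozussir > sozussir  (by palatalisation, unconditioned shift)
Estasu: *tozuskir
  tozuskir → tozusker   [vowel merger]
  tozusker → tozuskel   [unconditioned shift]
  giving Estasu tozuskel.
No other proto-form is consistent with every reflex, so the reconstruction is *tozuskir.

*tozuskir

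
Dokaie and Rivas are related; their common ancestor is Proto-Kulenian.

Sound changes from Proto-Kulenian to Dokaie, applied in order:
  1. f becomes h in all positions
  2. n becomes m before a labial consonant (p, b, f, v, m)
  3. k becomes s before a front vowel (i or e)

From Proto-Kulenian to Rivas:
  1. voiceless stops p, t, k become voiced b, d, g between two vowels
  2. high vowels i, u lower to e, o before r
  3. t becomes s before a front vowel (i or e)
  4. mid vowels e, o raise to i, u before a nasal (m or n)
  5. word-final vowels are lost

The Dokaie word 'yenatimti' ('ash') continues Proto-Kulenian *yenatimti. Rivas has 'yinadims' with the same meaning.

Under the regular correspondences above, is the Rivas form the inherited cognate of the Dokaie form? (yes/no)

yes

Derive the expected Rivas reflex of *yenatimti:
Rivas: *yenatimti
  yenatimti → yenadimti   [intervocalic voicing]
  yenadimti (rule 2 does not apply)
  yenadimti → yenadimsi   [palatalisation]
  yenadimsi → yinadimsi   [pre-nasal raising]
  yinadimsi → yinadims   [apocope]
  giving Rivas yinadims.
Rivas 'yinadims' matches the regular reflex exactly, so the pair is cognate.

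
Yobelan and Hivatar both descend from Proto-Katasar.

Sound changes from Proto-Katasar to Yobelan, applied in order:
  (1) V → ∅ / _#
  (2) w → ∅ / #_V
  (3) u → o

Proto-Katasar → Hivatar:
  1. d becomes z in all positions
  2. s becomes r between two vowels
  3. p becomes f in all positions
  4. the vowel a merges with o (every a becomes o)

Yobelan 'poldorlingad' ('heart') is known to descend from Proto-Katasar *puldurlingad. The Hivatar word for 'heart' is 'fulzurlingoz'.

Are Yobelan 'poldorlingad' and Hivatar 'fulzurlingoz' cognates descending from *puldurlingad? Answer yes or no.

Derive the expected Hivatar reflex of *puldurlingad:
Hivatar: *puldurlingad
  puldurlingad → pulzurlingaz   [unconditioned shift]
  pulzurlingaz (rule 2 does not apply)
  pulzurlingaz → fulzurlingaz   [unconditioned shift]
  fulzurlingaz → fulzurlingoz   [vowel merger]
  giving Hivatar fulzurlingoz.
Hivatar 'fulzurlingoz' matches the regular reflex exactly, so the pair is cognate.

yes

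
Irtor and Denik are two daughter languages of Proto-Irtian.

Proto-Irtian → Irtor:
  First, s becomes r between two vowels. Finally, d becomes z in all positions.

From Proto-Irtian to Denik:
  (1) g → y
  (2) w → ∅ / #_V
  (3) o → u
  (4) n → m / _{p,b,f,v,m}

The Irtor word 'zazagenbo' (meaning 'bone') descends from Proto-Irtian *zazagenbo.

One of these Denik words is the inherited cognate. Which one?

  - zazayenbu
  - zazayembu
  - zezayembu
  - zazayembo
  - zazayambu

Denik: *zazagenbo
  zazagenbo → zazayenbo   [unconditioned shift]
  zazayenbo (rule 2 does not apply)
  zazayenbo → zazayenbu   [vowel merger]
  zazayenbu → zazayembu   [nasal place assimilation]
  giving Denik zazayembu.
Among the options, 'zazayembu' alone shows every Denik change applied in order.

zazayembu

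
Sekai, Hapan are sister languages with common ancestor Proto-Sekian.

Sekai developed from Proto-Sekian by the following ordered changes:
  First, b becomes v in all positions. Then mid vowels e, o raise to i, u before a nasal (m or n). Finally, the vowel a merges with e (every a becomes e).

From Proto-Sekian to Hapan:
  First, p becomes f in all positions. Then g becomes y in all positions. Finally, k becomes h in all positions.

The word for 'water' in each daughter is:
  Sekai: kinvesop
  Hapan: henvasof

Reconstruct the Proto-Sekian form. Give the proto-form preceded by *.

Position 1: Sekai has k, Hapan has h. Sekai preserves k here (none of its changes turn any other segment into k), so the proto-segment is *k.
Position 8: Sekai has p, Hapan has f. Sekai preserves p here (none of its changes turn any other segment into p), so the proto-segment is *p.
Continuing position by position gives *kenvasop; check it forward:
Sekai: *kenvasop > kinvasop > kinvesop  (by pre-nasal raising, vowel merger)
Hapan: start from *kenvasop.
  rule 1 (unconditioned shift): kenvasop → kenvasof
  rule 2: no change — kenvasof
  rule 3 (unconditioned shift): kenvasof → henvasof
  ⇒ Hapan henvasof
Only *kenvasop yields all of Sekai kinvesop, Hapan henvasof.

*kenvasop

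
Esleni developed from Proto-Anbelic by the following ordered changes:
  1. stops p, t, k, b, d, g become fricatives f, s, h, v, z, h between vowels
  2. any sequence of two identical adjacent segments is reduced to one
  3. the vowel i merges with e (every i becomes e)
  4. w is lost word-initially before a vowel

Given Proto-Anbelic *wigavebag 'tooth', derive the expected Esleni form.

ehavevag

Esleni: *wigavebag > wihavevag > wehavevag > ehavevag  (by intervocalic lenition, vowel merger, glide loss)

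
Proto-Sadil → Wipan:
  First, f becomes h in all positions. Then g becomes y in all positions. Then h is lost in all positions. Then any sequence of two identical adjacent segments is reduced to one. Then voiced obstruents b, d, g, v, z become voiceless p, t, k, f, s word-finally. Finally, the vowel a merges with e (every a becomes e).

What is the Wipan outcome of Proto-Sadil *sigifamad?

siyiemet

Wipan: *sigifamad
  sigifamad → sigihamad   [unconditioned shift]
  sigihamad → siyihamad   [unconditioned shift]
  siyihamad → siyiamad   [h-loss]
  siyiamad (rule 4 does not apply)
  siyiamad → siyiamat   [final devoicing]
  siyiamat → siyiemet   [vowel merger]
  giving Wipan siyiemet.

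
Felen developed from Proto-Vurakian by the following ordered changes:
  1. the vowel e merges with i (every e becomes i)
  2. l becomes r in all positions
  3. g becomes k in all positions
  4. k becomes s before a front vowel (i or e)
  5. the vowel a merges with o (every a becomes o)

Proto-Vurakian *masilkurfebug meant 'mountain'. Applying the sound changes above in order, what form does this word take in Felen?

Felen: *masilkurfebug
  masilkurfebug → masilkurfibug   [vowel merger]
  masilkurfibug → masirkurfibug   [unconditioned shift]
  masirkurfibug → masirkurfibuk   [unconditioned shift]
  masirkurfibuk (rule 4 does not apply)
  masirkurfibuk → mosirkurfibuk   [vowel merger]
  giving Felen mosirkurfibuk.

mosirkurfibuk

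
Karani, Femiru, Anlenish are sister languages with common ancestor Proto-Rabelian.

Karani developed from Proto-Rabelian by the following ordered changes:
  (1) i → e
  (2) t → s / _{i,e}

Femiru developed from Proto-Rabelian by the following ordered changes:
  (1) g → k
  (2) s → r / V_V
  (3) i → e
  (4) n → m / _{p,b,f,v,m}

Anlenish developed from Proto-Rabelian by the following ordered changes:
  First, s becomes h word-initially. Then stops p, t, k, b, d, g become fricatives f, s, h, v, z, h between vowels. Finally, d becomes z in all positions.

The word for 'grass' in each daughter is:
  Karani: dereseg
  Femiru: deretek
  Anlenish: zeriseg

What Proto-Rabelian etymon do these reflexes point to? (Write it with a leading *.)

*deriteg

Position 4: Karani has e, Femiru has e, Anlenish has i. Anlenish preserves i here (none of its changes turn any other segment into i), so the proto-segment is *i.
Position 1: Karani has d, Femiru has d, Anlenish has z. Karani preserves d here (none of its changes turn any other segment into d), so the proto-segment is *d.
Continuing position by position gives *deriteg; check it forward:
Karani: *deriteg
  deriteg → dereteg   [vowel merger]
  dereteg → dereseg   [palatalisation]
  giving Karani dereseg.
Femiru: *deriteg
  deriteg → deritek   [unconditioned shift]
  deritek (rule 2 does not apply)
  deritek → deretek   [vowel merger]
  deretek (rule 4 does not apply)
  giving Femiru deretek.
Anlenish: *deriteg
  deriteg (rule 1 does not apply)
  deriteg → deriseg   [intervocalic lenition]
  deriseg → zeriseg   [unconditioned shift]
  giving Anlenish zeriseg.
Only *deriteg yields all of Karani dereseg, Femiru deretek, Anlenish zeriseg.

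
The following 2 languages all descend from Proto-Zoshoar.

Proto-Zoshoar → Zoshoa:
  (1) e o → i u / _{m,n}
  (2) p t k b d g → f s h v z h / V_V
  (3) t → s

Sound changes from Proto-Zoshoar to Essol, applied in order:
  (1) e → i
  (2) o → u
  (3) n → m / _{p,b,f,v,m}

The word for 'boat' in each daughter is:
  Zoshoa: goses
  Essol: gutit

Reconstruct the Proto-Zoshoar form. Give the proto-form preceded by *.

Position 2: Zoshoa has o, Essol has u. Zoshoa preserves o here (none of its changes turn any other segment into o), so the proto-segment is *o.
Position 4: Zoshoa has e, Essol has i. Zoshoa preserves e here (none of its changes turn any other segment into e), so the proto-segment is *e.
Position 3: Zoshoa has s, Essol has t. Essol preserves t here (none of its changes turn any other segment into t), so the proto-segment is *t.
This points to *gotet. Verify forward in each daughter:
Zoshoa: *gotet
  gotet (rule 1 does not apply)
  gotet → goset   [intervocalic lenition]
  goset → goses   [unconditioned shift]
  giving Zoshoa goses.
Essol: *gotet
  gotet → gotit   [vowel merger]
  gotit → gutit   [vowel merger]
  gutit (rule 3 does not apply)
  giving Essol gutit.
Only *gotet yields all of Zoshoa goses, Essol gutit.

*gotet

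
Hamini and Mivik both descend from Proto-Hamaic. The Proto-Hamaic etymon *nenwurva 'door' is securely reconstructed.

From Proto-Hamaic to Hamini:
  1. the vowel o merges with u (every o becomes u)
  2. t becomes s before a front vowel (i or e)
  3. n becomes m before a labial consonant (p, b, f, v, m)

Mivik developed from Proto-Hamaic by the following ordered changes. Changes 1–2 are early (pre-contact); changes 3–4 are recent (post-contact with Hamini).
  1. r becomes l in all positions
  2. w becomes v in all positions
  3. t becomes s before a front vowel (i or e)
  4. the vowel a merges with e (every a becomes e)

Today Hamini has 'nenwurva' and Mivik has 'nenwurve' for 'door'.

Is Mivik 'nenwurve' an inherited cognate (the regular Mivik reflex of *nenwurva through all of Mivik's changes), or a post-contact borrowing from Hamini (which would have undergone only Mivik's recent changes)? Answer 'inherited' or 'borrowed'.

borrowed

If inherited, *nenwurva would pass through all of Mivik's changes:
Mivik: *nenwurva
  nenwurva → nenwulva   [unconditioned shift]
  nenwulva → nenvulva   [unconditioned shift]
  nenvulva (rule 3 does not apply)
  nenvulva → nenvulve   [vowel merger]
  giving Mivik nenvulve.
If borrowed from Hamini 'nenwurva' after the early changes, it would undergo only the recent ones:
  rule 3 (palatalisation): no change (nenwurva)
  rule 4 (vowel merger): nenwurva → nenwurve
  ⇒ as a loan: nenwurve
Mivik 'nenwurve' matches the loan outcome 'nenwurve', not the inherited 'nenvulve' — it skipped the early Mivik changes, so it was borrowed from Hamini.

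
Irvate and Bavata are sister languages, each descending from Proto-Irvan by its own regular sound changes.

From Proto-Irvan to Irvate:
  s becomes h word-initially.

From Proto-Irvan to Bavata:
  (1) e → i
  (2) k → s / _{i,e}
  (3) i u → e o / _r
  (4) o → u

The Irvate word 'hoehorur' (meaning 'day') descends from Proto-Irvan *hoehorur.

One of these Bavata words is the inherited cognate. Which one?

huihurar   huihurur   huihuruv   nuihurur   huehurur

huihurur

Bavata: start from *hoehorur.
  rule 1 (vowel merger): hoehorur → hoihorur
  rule 2: no change — hoihorur
  rule 3 (pre-rhotic lowering): hoihorur → hoihoror
  rule 4 (vowel merger): hoihoror → huihurur
  ⇒ Bavata huihurur
The other candidates each miss or misapply at least one Bavata change.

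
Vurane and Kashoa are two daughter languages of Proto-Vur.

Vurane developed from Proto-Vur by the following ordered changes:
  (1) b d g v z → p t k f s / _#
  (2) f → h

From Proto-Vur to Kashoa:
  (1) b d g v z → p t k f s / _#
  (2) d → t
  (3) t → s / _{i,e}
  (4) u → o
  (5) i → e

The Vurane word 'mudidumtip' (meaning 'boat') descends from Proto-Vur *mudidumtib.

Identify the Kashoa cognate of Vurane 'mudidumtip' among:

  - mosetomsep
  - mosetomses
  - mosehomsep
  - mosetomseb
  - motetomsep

mosetomsep

Kashoa: start from *mudidumtib.
  rule 1 (final devoicing): mudidumtib → mudidumtip
  rule 2 (unconditioned shift): mudidumtip → mutitumtip
  rule 3 (palatalisation): mutitumtip → musitumsip
  rule 4 (vowel merger): musitumsip → mositomsip
  rule 5 (vowel merger): mositomsip → mosetomsep
  ⇒ Kashoa mosetomsep
The other candidates each miss or misapply at least one Kashoa change.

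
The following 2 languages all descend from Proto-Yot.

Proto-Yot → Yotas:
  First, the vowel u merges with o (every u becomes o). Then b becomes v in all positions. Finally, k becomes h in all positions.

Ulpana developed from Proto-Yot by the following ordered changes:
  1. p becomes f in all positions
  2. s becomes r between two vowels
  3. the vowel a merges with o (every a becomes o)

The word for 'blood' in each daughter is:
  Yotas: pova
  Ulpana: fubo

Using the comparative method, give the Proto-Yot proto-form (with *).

Position 2: Yotas has o, Ulpana has u. Ulpana preserves u here (none of its changes turn any other segment into u), so the proto-segment is *u.
Position 1: Yotas has p, Ulpana has f. Yotas preserves p here (none of its changes turn any other segment into p), so the proto-segment is *p.
Continuing position by position gives *puba; check it forward:
Yotas: *puba
  puba → poba   [vowel merger]
  poba → pova   [unconditioned shift]
  pova (rule 3 does not apply)
  giving Yotas pova.
Ulpana: *puba
  puba → fuba   [unconditioned shift]
  fuba (rule 2 does not apply)
  fuba → fubo   [vowel merger]
  giving Ulpana fubo.
Only *puba yields all of Yotas pova, Ulpana fubo.

*puba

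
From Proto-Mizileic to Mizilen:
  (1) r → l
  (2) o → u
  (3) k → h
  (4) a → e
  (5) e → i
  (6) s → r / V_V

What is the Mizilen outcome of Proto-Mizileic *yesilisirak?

yirilirilih

Mizilen: *yesilisirak > yesilisilak > yesilisilah > yesilisileh > yisilisilih > yirilirilih  (by unconditioned shift, unconditioned shift, vowel merger, vowel merger, rhotacism)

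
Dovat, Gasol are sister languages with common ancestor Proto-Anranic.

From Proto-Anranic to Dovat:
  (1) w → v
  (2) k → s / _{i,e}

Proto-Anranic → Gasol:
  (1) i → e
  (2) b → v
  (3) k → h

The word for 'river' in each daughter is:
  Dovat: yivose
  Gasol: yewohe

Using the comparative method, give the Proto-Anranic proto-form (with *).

*yiwoke

Position 5: Dovat has s, Gasol has h. Taking the neighbouring segments as reconstructed: Dovat s could go back to *k or *s; Gasol h could go back to *k or *h — the one source consistent with every daughter is *k.
Position 3: Dovat has v, Gasol has w. Gasol preserves w here (none of its changes turn any other segment into w), so the proto-segment is *w.
Continuing position by position gives *yiwoke; check it forward:
Dovat: start from *yiwoke.
  rule 1 (unconditioned shift): yiwoke → yivoke
  rule 2 (palatalisation): yivoke → yivose
  ⇒ Dovat yivose
Gasol: start from *yiwoke.
  rule 1 (vowel merger): yiwoke → yewoke
  rule 2: no change — yewoke
  rule 3 (unconditioned shift): yewoke → yewohe
  ⇒ Gasol yewohe
*yiwoke is the unique common source.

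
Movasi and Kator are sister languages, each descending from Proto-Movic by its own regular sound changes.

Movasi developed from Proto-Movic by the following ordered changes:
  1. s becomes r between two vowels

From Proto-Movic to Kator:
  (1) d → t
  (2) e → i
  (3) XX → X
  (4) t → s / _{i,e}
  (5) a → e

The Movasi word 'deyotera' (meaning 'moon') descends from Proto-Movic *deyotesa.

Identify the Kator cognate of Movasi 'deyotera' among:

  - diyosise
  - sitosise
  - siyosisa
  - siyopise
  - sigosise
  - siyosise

siyosise

Kator: *deyotesa
  deyotesa → teyotesa   [unconditioned shift]
  teyotesa → tiyotisa   [vowel merger]
  tiyotisa (rule 3 does not apply)
  tiyotisa → siyosisa   [palatalisation]
  siyosisa → siyosise   [vowel merger]
  giving Kator siyosise.
Among the options, 'siyosise' alone shows every Kator change applied in order.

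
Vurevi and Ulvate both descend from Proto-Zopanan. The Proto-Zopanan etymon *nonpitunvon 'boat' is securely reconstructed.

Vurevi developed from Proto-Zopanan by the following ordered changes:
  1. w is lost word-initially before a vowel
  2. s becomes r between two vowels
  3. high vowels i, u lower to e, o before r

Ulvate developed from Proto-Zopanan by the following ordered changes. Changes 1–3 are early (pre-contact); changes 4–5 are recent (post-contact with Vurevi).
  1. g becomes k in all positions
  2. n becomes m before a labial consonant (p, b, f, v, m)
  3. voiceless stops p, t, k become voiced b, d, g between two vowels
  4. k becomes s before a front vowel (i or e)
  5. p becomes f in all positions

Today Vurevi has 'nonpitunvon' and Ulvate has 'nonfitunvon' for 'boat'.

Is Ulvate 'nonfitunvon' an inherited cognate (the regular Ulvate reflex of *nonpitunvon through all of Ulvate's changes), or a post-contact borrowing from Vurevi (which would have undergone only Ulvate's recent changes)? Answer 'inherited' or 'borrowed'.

If inherited, *nonpitunvon would pass through all of Ulvate's changes:
Ulvate: start from *nonpitunvon.
  rule 1: no change — nonpitunvon
  rule 2 (nasal place assimilation): nonpitunvon → nompitumvon
  rule 3 (intervocalic voicing): nompitumvon → nompidumvon
  rule 4: no change — nompidumvon
  rule 5 (unconditioned shift): nompidumvon → nomfidumvon
  ⇒ Ulvate nomfidumvon
If borrowed from Vurevi 'nonpitunvon' after the early changes, it would undergo only the recent ones:
  rule 4 (palatalisation): no change (nonpitunvon)
  rule 5 (unconditioned shift): nonpitunvon → nonfitunvon
  ⇒ as a loan: nonfitunvon
Ulvate 'nonfitunvon' matches the loan outcome 'nonfitunvon', not the inherited 'nomfidumvon' — it skipped the early Ulvate changes, so it was borrowed from Vurevi.

borrowed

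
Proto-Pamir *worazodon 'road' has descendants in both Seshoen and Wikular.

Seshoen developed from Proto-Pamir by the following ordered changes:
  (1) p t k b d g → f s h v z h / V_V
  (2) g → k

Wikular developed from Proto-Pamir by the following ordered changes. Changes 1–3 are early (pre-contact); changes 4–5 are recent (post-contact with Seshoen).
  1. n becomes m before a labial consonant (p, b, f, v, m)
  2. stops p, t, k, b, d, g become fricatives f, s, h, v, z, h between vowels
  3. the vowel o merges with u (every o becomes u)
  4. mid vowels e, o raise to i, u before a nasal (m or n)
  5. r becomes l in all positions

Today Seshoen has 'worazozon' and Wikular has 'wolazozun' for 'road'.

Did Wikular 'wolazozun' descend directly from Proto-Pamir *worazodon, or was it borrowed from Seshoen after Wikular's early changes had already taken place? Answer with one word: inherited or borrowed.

If inherited, *worazodon would pass through all of Wikular's changes:
Wikular: *worazodon > worazozon > wurazuzun > wulazuzun  (by intervocalic lenition, vowel merger, unconditioned shift)
If borrowed from Seshoen 'worazozon' after the early changes, it would undergo only the recent ones:
  rule 4 (pre-nasal raising): worazozon → worazozun
  rule 5 (unconditioned shift): worazozun → wolazozun
  ⇒ as a loan: wolazozun
Wikular 'wolazozun' matches the loan outcome 'wolazozun', not the inherited 'wulazuzun' — it skipped the early Wikular changes, so it was borrowed from Seshoen.

borrowed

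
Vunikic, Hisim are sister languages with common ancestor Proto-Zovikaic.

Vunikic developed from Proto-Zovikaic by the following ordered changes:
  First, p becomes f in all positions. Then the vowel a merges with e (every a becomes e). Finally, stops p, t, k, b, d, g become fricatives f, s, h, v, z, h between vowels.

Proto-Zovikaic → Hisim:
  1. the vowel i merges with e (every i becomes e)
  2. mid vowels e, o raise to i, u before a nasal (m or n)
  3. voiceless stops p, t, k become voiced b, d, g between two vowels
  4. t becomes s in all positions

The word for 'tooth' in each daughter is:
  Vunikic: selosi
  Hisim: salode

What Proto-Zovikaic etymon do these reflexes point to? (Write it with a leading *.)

Position 6: Vunikic has i, Hisim has e. Vunikic preserves i here (none of its changes turn any other segment into i), so the proto-segment is *i.
Position 2: Vunikic has e, Hisim has a. Hisim preserves a here (none of its changes turn any other segment into a), so the proto-segment is *a.
This points to *saloti. Verify forward in each daughter:
Vunikic: *saloti > seloti > selosi  (by vowel merger, intervocalic lenition)
Hisim: start from *saloti.
  rule 1 (vowel merger): saloti → salote
  rule 2: no change — salote
  rule 3 (intervocalic voicing): salote → salode
  rule 4: no change — salode
  ⇒ Hisim salode
*saloti is the unique common source.

*saloti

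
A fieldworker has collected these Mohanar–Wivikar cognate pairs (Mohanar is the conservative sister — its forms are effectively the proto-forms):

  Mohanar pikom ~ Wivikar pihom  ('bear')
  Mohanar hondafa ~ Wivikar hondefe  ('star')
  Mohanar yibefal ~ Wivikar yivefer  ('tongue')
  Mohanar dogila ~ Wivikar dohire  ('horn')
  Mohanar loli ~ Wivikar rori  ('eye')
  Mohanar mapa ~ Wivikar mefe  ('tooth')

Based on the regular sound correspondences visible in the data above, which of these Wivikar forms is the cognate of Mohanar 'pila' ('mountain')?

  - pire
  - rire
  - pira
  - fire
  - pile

dogila ~ dohire — Mohanar l corresponds to Wivikar r between vowels (before a back vowel).
hondafa ~ hondefe, dogila ~ dohire — Mohanar a corresponds to Wivikar e word-finally.
Applying these to Mohanar 'pila':
  pila → pira   (l→r between vowels (before a back vowel))
  pira → pire   (a→e word-finally)
So the Wivikar cognate is 'pire'.

pire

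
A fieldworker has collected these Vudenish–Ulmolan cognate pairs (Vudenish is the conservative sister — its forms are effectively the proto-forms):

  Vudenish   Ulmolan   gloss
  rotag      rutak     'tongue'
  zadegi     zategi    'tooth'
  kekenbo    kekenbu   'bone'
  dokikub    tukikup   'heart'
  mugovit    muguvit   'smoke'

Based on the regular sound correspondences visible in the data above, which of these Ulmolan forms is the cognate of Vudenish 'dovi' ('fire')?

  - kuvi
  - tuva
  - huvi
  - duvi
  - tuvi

tuvi

dokikub ~ tukikup — Vudenish d corresponds to Ulmolan t word-initially before a back vowel.
mugovit ~ muguvit — Vudenish o corresponds to Ulmolan u after a consonant, before a labial obstruent.
Applying these to Vudenish 'dovi':
  dovi → tovi   (d→t word-initially before a back vowel)
  tovi → tuvi   (o→u after a consonant, before a labial obstruent)
So the Ulmolan cognate is 'tuvi'.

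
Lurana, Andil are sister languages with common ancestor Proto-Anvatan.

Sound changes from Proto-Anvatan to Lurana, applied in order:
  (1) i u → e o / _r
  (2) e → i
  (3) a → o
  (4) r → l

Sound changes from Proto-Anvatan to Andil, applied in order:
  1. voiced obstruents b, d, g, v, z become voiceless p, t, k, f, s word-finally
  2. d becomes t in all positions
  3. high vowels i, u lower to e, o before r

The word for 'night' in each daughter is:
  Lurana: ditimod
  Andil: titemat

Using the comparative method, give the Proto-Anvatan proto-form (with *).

Position 6: Lurana has o, Andil has a. Andil preserves a here (none of its changes turn any other segment into a), so the proto-segment is *a.
Position 4: Lurana has i, Andil has e. Taking the neighbouring segments as reconstructed: Lurana i could go back to *e or *i; Andil e can only go back to *e — the one source consistent with every daughter is *e.
Position 7: Lurana has d, Andil has t. Lurana preserves d here (none of its changes turn any other segment into d), so the proto-segment is *d.
Verify the candidate proto-form against each daughter:
Lurana: start from *ditemad.
  rule 1: no change — ditemad
  rule 2 (vowel merger): ditemad → ditimad
  rule 3 (vowel merger): ditimad → ditimod
  rule 4: no change — ditimod
  ⇒ Lurana ditimod
Andil: *ditemad > ditemat > titemat  (by final devoicing, unconditioned shift)
No other proto-form is consistent with every reflex, so the reconstruction is *ditemad.

*ditemad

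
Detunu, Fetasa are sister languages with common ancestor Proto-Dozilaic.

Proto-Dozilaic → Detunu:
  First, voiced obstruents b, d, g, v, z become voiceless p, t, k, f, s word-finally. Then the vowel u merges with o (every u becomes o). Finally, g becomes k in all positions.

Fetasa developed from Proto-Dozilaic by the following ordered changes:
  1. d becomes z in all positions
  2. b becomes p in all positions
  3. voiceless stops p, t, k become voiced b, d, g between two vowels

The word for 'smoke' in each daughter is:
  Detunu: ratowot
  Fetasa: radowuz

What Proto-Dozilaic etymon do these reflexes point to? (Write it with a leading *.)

Position 7: Detunu has t, Fetasa has z. Taking the neighbouring segments as reconstructed: Detunu t could go back to *t or *d; Fetasa z could go back to *d or *z — the one source consistent with every daughter is *d.
Position 3: Detunu has t, Fetasa has d. In Fetasa, d can only continue *t, so the proto-segment is *t.
Continuing position by position gives *ratowud; check it forward:
Detunu: *ratowud > ratowut > ratowot  (by final devoicing, vowel merger)
Fetasa: start from *ratowud.
  rule 1 (unconditioned shift): ratowud → ratowuz
  rule 2: no change — ratowuz
  rule 3 (intervocalic voicing): ratowuz → radowuz
  ⇒ Fetasa radowuz
Only *ratowud yields all of Detunu ratowot, Fetasa radowuz.

*ratowud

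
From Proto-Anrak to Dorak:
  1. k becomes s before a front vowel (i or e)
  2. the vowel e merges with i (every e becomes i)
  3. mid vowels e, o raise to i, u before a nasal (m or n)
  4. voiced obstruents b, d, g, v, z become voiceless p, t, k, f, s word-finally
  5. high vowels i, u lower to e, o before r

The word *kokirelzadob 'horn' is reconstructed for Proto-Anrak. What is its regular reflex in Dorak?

koserilzadop

Dorak: start from *kokirelzadob.
  rule 1 (palatalisation): kokirelzadob → kosirelzadob
  rule 2 (vowel merger): kosirelzadob → kosirilzadob
  rule 3: no change — kosirilzadob
  rule 4 (final devoicing): kosirilzadob → kosirilzadop
  rule 5 (pre-rhotic lowering): kosirilzadop → koserilzadop
  ⇒ Dorak koserilzadop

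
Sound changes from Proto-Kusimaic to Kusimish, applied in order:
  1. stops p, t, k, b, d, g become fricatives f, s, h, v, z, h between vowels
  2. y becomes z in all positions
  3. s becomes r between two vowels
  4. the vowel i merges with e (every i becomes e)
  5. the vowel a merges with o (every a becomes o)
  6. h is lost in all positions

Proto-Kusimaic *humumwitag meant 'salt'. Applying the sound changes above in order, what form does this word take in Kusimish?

umumwerog

Kusimish: start from *humumwitag.
  rule 1 (intervocalic lenition): humumwitag → humumwisag
  rule 2: no change — humumwisag
  rule 3 (rhotacism): humumwisag → humumwirag
  rule 4 (vowel merger): humumwirag → humumwerag
  rule 5 (vowel merger): humumwerag → humumwerog
  rule 6 (h-loss): humumwerog → umumwerog
  ⇒ Kusimish umumwerog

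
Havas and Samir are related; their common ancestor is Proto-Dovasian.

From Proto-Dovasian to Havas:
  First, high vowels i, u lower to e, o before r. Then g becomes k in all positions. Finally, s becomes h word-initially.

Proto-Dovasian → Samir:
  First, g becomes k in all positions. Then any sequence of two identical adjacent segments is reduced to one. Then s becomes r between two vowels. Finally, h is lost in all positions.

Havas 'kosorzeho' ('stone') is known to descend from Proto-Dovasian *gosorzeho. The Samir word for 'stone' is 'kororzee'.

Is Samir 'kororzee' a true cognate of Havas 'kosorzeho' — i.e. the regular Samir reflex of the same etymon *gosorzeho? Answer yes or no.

Derive the expected Samir reflex of *gosorzeho:
Samir: *gosorzeho > kosorzeho > kororzeho > kororzeo  (by unconditioned shift, rhotacism, h-loss)
The regular Samir reflex would be 'kororzeo', but the attested form is 'kororzee'. The correspondence is irregular, so they are not cognates (the Samir form has a different source).

no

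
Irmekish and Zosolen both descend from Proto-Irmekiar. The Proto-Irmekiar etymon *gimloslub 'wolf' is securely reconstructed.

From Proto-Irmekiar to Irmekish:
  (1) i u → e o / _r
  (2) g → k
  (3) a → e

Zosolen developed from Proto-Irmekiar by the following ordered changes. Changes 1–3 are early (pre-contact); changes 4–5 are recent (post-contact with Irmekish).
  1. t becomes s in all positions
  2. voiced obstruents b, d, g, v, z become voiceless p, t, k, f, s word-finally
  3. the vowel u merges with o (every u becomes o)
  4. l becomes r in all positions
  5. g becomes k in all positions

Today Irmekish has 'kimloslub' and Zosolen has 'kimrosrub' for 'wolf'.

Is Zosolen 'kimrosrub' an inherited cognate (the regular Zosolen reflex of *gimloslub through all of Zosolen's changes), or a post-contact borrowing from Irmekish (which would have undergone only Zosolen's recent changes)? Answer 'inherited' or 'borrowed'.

borrowed

If inherited, *gimloslub would pass through all of Zosolen's changes:
Zosolen: start from *gimloslub.
  rule 1: no change — gimloslub
  rule 2 (final devoicing): gimloslub → gimloslup
  rule 3 (vowel merger): gimloslup → gimloslop
  rule 4 (unconditioned shift): gimloslop → gimrosrop
  rule 5 (unconditioned shift): gimrosrop → kimrosrop
  ⇒ Zosolen kimrosrop
If borrowed from Irmekish 'kimloslub' after the early changes, it would undergo only the recent ones:
  rule 4 (unconditioned shift): kimloslub → kimrosrub
  rule 5 (unconditioned shift): no change (kimrosrub)
  ⇒ as a loan: kimrosrub
Zosolen 'kimrosrub' matches the loan outcome 'kimrosrub', not the inherited 'kimrosrop' — it skipped the early Zosolen changes, so it was borrowed from Irmekish.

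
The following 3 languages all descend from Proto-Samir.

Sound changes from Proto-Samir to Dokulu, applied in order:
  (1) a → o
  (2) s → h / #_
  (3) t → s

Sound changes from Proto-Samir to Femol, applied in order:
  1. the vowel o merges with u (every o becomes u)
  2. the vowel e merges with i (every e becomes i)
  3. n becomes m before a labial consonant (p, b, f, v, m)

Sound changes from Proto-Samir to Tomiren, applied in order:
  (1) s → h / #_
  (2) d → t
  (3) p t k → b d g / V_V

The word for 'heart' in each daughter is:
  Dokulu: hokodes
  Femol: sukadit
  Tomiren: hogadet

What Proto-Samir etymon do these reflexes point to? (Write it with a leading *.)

Position 1: Dokulu has h, Femol has s, Tomiren has h. Femol preserves s here (none of its changes turn any other segment into s), so the proto-segment is *s.
Position 7: Dokulu has s, Femol has t, Tomiren has t. Femol preserves t here (none of its changes turn any other segment into t), so the proto-segment is *t.
This points to *sokadet. Verify forward in each daughter:
Dokulu: *sokadet > sokodet > hokodet > hokodes  (by vowel merger, debuccalisation, unconditioned shift)
Femol: *sokadet > sukadet > sukadit  (by vowel merger, vowel merger)
Tomiren: *sokadet > hokadet > hokatet > hogadet  (by debuccalisation, unconditioned shift, intervocalic voicing)
No other proto-form is consistent with every reflex, so the reconstruction is *sokadet.

*sokadet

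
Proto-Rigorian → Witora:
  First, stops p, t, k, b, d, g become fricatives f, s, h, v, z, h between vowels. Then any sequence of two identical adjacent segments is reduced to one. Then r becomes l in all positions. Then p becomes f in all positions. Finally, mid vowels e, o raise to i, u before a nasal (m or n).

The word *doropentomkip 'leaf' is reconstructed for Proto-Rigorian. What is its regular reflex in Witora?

dolofintumkif

Witora: *doropentomkip
  doropentomkip → dorofentomkip   [intervocalic lenition]
  dorofentomkip (rule 2 does not apply)
  dorofentomkip → dolofentomkip   [unconditioned shift]
  dolofentomkip → dolofentomkif   [unconditioned shift]
  dolofentomkif → dolofintumkif   [pre-nasal raising]
  giving Witora dolofintumkif.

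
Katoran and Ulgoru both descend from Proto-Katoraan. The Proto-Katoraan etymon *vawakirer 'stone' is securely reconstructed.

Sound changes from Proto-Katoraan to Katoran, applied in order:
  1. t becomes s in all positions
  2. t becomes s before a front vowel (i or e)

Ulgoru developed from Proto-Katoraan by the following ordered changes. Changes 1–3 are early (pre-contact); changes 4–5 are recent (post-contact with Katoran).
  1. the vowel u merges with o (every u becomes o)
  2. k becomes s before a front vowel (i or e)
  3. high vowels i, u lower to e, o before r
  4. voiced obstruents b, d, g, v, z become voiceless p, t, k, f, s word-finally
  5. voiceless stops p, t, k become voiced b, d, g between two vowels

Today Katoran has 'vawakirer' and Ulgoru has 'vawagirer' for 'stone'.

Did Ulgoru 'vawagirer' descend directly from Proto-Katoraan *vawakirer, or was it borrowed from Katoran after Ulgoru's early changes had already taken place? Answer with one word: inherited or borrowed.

If inherited, *vawakirer would pass through all of Ulgoru's changes:
Ulgoru: *vawakirer > vawasirer > vawaserer  (by palatalisation, pre-rhotic lowering)
If borrowed from Katoran 'vawakirer' after the early changes, it would undergo only the recent ones:
  rule 4 (final devoicing): no change (vawakirer)
  rule 5 (intervocalic voicing): vawakirer → vawagirer
  ⇒ as a loan: vawagirer
Ulgoru 'vawagirer' matches the loan outcome 'vawagirer', not the inherited 'vawaserer' — it skipped the early Ulgoru changes, so it was borrowed from Katoran.

borrowed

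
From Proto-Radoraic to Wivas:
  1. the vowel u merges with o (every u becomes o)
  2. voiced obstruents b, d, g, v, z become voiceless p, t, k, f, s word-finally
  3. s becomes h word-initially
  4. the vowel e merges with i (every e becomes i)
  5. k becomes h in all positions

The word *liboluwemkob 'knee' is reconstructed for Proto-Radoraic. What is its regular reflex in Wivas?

libolowimhop

Wivas: start from *liboluwemkob.
  rule 1 (vowel merger): liboluwemkob → libolowemkob
  rule 2 (final devoicing): libolowemkob → libolowemkop
  rule 3: no change — libolowemkop
  rule 4 (vowel merger): libolowemkop → libolowimkop
  rule 5 (unconditioned shift): libolowimkop → libolowimhop
  ⇒ Wivas libolowimhop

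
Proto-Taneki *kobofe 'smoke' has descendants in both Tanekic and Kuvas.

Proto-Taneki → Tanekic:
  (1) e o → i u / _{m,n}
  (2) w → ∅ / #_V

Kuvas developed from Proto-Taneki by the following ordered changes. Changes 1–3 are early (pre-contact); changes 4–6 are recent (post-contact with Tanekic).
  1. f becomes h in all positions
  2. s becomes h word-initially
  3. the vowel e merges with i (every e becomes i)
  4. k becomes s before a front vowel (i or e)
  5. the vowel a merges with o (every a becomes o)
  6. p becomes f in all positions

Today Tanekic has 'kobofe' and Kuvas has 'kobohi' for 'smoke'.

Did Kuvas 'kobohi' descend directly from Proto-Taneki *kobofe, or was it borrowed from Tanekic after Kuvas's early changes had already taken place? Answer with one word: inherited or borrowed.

If inherited, *kobofe would pass through all of Kuvas's changes:
Kuvas: *kobofe > kobohe > kobohi  (by unconditioned shift, vowel merger)
If borrowed from Tanekic 'kobofe' after the early changes, it would undergo only the recent ones:
  rule 4 (palatalisation): no change (kobofe)
  rule 5 (vowel merger): no change (kobofe)
  rule 6 (unconditioned shift): no change (kobofe)
  ⇒ as a loan: kobofe
Kuvas 'kobohi' matches the inherited outcome exactly, so it is an inherited cognate, not a loan.

inherited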